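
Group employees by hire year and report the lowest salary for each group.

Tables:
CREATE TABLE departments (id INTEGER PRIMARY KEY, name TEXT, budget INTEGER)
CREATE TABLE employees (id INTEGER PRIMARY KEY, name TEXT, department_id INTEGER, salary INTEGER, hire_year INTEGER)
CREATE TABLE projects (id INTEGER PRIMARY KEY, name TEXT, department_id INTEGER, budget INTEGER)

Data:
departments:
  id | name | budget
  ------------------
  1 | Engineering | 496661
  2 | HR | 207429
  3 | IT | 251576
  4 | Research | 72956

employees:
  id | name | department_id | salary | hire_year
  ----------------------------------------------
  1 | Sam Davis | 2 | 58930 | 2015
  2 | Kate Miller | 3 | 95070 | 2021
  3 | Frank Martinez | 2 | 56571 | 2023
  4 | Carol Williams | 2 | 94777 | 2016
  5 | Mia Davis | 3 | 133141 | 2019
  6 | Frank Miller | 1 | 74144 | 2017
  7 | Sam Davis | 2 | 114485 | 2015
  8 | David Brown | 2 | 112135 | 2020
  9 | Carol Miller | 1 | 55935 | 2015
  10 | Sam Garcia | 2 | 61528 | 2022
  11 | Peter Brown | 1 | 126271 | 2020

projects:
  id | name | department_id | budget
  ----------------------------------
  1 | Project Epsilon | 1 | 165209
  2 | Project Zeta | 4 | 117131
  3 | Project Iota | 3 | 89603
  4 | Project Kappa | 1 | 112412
SELECT hire_year, MIN(salary) AS min_salary FROM employees GROUP BY hire_year

Execution result:
hire_year | min_salary
2015 | 55935
2016 | 94777
2017 | 74144
2019 | 133141
2020 | 112135
2021 | 95070
2022 | 61528
2023 | 56571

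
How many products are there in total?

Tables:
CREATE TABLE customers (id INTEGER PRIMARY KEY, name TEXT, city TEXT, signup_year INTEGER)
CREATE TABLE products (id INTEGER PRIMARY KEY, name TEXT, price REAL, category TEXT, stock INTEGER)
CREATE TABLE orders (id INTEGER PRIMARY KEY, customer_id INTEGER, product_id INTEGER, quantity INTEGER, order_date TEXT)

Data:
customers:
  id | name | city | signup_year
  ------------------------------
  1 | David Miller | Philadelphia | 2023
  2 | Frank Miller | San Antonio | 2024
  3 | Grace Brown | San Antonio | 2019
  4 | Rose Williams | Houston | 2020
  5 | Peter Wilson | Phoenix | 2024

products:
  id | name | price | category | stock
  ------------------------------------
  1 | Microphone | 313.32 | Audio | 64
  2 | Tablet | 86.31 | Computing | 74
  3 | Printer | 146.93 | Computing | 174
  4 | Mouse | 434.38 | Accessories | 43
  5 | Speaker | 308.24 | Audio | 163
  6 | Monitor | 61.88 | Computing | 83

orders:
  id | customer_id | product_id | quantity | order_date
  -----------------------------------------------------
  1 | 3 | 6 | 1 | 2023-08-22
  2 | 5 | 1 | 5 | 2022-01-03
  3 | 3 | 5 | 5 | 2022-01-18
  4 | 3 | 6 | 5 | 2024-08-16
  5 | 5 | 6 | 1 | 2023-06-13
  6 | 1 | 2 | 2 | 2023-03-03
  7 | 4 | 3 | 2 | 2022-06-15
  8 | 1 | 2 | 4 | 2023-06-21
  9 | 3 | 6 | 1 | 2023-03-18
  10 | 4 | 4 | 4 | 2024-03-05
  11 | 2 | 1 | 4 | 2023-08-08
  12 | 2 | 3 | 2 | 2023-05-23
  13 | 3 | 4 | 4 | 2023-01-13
SELECT COUNT(*) FROM products

Execution result:
6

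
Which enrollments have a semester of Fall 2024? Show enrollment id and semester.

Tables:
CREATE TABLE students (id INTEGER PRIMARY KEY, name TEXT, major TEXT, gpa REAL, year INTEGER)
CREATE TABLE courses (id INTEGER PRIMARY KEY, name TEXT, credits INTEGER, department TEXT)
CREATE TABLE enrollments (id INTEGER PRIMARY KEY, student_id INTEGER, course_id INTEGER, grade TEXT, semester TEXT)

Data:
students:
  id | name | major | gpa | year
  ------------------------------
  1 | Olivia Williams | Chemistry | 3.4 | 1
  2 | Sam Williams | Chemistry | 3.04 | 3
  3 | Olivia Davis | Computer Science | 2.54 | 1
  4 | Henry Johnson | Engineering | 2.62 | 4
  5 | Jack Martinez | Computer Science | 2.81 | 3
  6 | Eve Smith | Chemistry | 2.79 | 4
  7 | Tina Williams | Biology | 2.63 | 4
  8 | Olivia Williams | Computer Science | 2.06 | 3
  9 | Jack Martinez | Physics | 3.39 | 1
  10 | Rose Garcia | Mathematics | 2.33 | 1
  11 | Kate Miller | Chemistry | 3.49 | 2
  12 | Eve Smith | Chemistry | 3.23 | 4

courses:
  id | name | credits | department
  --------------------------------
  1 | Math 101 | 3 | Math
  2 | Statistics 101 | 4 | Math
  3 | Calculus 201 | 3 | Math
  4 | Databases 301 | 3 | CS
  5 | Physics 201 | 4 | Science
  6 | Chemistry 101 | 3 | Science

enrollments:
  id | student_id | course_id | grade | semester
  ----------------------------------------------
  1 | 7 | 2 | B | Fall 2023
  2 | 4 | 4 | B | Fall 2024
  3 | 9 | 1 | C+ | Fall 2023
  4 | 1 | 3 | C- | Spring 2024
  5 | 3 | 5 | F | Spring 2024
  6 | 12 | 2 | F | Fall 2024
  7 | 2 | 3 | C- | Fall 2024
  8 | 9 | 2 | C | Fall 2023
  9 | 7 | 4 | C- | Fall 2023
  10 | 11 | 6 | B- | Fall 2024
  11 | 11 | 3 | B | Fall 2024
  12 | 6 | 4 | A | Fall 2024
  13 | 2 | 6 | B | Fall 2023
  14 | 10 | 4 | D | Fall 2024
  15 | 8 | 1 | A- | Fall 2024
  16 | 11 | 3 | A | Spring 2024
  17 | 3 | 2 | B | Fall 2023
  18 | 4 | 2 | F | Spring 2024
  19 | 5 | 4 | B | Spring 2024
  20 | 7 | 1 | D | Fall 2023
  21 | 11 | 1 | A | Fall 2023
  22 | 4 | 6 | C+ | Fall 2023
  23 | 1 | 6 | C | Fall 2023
SELECT id, semester FROM enrollments WHERE semester = 'Fall 2024'

Execution result:
id | semester
2 | Fall 2024
6 | Fall 2024
7 | Fall 2024
10 | Fall 2024
11 | Fall 2024
12 | Fall 2024
14 | Fall 2024
15 | Fall 2024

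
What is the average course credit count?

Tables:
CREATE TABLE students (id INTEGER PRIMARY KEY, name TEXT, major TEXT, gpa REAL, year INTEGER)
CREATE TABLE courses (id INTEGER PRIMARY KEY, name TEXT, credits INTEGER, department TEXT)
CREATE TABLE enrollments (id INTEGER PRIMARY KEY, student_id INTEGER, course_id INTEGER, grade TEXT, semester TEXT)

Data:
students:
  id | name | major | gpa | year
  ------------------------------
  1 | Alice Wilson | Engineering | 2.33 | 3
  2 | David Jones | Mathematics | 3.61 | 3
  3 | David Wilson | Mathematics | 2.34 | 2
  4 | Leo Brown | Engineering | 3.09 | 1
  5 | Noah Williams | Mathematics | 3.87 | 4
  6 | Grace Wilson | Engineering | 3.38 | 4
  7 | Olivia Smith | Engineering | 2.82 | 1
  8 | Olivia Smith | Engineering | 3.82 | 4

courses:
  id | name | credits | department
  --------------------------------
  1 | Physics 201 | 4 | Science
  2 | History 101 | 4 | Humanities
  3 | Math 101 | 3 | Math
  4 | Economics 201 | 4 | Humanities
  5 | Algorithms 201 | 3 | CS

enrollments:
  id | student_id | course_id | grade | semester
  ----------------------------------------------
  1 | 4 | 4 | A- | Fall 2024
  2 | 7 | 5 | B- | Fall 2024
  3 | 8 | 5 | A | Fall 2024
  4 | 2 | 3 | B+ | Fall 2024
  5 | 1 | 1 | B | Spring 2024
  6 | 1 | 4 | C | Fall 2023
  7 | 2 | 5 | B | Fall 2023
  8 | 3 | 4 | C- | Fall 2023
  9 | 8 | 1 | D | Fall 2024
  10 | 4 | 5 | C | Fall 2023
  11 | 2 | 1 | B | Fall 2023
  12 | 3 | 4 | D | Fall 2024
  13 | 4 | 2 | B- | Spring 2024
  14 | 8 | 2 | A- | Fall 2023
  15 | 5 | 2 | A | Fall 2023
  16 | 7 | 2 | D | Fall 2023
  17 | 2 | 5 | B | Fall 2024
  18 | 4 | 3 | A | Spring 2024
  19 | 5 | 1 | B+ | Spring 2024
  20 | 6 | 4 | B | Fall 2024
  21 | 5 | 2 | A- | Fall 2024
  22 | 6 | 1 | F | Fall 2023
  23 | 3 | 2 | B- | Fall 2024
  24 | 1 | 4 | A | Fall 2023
SELECT AVG(credits) FROM courses

Execution result:
3.60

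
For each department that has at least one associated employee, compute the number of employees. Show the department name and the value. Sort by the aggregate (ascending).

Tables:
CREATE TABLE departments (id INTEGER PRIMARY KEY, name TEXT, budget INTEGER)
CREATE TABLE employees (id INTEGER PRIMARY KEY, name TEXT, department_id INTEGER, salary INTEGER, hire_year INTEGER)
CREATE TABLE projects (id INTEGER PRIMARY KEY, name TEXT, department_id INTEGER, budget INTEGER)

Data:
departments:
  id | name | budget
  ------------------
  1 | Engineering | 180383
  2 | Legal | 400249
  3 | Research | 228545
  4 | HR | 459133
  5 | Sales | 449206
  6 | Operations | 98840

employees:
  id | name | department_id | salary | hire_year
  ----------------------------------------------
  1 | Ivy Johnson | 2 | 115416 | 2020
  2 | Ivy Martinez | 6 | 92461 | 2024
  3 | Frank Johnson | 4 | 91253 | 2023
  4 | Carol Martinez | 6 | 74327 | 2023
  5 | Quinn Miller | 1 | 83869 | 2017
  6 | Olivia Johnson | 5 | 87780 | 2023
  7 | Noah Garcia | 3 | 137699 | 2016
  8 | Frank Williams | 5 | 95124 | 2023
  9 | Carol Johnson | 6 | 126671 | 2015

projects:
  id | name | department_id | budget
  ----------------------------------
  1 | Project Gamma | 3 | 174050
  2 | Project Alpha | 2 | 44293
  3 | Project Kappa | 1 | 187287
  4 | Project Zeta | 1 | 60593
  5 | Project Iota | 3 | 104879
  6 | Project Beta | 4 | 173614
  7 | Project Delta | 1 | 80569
SELECT p.name, COUNT(*) AS n FROM employees c JOIN departments p ON c.department_id = p.id GROUP BY p.id, p.name ORDER BY n ASC

Execution result:
name | n
Engineering | 1
Legal | 1
Research | 1
HR | 1
Sales | 2
Operations | 3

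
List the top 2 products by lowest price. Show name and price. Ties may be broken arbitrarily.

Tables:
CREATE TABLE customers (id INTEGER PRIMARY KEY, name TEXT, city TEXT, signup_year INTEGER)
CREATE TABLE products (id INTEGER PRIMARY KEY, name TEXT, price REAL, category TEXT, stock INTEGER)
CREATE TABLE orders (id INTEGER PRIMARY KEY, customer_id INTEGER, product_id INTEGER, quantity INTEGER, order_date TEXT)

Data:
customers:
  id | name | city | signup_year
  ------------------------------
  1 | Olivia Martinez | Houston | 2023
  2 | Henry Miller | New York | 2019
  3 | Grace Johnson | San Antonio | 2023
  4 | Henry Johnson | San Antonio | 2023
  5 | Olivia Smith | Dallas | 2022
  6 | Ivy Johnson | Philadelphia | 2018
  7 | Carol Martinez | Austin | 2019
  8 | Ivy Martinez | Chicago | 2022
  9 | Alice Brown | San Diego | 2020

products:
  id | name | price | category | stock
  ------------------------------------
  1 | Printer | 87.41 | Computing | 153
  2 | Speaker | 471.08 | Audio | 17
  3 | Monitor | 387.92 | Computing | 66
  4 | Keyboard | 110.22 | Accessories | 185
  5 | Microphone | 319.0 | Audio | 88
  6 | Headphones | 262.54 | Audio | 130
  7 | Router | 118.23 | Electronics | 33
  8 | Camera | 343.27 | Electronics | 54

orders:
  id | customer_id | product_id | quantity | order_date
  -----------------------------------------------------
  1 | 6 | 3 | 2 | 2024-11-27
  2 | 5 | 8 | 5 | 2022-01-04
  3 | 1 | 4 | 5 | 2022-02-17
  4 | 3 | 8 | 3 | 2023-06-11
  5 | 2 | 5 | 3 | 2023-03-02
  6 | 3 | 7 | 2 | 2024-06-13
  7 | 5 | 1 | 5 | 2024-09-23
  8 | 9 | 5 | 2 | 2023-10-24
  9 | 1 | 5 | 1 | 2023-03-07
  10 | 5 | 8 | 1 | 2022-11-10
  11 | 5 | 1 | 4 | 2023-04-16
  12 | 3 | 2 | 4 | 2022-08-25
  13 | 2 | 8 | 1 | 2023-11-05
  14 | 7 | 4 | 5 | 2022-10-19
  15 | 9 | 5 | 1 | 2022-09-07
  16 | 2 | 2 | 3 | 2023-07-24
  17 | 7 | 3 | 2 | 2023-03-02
SELECT name, price FROM products ORDER BY price ASC LIMIT 2

Execution result:
name | price
Printer | 87.41
Keyboard | 110.22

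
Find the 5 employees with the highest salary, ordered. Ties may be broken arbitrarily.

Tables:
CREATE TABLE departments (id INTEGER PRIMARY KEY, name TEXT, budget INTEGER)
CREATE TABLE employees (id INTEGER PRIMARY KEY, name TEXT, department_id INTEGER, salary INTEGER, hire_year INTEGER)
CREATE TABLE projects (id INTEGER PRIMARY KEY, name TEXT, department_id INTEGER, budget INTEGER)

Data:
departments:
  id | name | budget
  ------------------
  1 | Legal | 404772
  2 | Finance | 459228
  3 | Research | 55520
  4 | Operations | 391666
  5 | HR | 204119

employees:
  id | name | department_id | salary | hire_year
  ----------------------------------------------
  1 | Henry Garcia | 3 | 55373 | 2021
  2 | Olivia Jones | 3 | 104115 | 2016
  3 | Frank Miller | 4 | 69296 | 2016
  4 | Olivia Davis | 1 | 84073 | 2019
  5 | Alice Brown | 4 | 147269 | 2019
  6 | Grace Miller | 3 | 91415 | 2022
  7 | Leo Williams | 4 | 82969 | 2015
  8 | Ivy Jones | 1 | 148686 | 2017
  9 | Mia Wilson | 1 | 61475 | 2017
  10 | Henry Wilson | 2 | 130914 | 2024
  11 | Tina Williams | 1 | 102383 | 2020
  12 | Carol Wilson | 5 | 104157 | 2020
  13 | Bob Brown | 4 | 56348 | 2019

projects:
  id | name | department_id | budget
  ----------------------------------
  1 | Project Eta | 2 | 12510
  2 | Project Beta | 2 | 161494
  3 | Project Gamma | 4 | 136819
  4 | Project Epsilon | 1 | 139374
SELECT name, salary FROM employees ORDER BY salary DESC LIMIT 5

Execution result:
name | salary
Ivy Jones | 148686
Alice Brown | 147269
Henry Wilson | 130914
Carol Wilson | 104157
Olivia Jones | 104115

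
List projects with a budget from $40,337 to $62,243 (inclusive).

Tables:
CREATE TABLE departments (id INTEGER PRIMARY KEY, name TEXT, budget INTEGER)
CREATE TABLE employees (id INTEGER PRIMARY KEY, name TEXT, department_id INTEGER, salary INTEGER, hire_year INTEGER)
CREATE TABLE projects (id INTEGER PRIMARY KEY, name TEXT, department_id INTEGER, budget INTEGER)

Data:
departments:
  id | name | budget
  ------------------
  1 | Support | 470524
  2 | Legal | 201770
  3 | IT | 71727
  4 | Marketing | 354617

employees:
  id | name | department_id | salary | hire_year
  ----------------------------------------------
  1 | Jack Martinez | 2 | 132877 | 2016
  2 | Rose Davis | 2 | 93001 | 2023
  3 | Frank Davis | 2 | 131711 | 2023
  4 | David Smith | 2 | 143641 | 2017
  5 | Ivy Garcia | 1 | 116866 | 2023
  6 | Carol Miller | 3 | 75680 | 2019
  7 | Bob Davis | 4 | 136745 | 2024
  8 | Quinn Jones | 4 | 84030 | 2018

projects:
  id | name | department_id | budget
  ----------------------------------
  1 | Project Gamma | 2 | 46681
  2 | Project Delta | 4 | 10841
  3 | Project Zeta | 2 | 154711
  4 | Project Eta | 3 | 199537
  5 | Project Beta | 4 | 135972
SELECT name, budget FROM projects WHERE budget BETWEEN 40337 AND 62243

Execution result:
name | budget
Project Gamma | 46681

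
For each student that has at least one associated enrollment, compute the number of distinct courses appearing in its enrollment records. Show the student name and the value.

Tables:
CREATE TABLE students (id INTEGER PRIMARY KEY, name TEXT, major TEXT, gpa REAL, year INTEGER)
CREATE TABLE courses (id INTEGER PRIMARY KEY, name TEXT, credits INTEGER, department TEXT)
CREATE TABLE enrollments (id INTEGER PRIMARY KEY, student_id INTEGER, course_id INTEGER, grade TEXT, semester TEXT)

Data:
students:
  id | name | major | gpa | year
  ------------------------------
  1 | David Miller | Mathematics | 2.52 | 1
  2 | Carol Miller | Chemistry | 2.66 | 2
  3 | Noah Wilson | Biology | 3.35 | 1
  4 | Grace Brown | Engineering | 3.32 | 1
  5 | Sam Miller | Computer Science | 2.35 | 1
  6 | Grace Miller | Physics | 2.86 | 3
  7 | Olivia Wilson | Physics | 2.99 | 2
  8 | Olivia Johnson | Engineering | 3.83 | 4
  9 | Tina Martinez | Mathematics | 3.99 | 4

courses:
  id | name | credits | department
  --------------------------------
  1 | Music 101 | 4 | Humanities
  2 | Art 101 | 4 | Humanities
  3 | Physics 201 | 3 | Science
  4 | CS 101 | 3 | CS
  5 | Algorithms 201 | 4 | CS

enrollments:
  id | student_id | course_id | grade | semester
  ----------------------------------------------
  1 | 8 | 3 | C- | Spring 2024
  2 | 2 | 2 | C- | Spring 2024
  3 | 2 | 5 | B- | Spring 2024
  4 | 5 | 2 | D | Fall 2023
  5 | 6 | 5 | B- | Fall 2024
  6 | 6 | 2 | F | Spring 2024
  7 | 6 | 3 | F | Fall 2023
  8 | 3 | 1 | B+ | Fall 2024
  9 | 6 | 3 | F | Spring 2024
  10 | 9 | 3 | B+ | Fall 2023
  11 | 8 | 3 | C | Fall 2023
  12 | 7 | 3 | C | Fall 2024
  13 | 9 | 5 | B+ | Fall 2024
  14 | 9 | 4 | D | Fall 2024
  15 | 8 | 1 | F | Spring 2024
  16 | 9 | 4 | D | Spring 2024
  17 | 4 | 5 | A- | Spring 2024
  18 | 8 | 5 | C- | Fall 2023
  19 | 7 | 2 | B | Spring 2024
SELECT p.name, COUNT(DISTINCT c.course_id) AS distinct_course_count FROM enrollments c JOIN students p ON c.student_id = p.id GROUP BY p.id, p.name

Execution result:
name | distinct_course_count
Carol Miller | 2
Noah Wilson | 1
Grace Brown | 1
Sam Miller | 1
Grace Miller | 3
Olivia Wilson | 2
Olivia Johnson | 3
Tina Martinez | 3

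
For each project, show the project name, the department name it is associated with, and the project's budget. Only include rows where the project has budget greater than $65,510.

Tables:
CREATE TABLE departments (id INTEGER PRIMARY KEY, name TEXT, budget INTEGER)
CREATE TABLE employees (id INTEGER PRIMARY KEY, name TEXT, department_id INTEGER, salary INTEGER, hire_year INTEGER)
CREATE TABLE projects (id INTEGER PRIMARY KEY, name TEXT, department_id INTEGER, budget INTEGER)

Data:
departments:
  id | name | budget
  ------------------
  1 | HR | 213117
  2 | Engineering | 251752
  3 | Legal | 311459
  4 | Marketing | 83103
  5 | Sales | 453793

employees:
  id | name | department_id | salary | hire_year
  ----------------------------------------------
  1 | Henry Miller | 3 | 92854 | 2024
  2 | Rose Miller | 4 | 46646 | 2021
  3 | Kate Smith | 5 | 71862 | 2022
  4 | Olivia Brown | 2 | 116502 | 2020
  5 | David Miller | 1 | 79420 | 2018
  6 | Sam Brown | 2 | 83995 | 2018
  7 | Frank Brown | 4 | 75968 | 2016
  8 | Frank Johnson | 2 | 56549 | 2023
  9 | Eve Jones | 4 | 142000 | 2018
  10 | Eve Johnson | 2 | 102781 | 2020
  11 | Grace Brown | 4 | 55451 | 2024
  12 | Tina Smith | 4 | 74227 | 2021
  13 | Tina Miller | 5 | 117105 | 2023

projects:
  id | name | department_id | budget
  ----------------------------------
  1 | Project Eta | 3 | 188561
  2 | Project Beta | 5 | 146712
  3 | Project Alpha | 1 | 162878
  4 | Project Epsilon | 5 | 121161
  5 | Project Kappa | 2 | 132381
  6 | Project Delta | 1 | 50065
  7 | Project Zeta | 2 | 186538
SELECT c.name, p.name AS department, c.budget FROM projects c JOIN departments p ON c.department_id = p.id WHERE c.budget > 65510

Execution result:
name | department | budget
Project Eta | Legal | 188561
Project Beta | Sales | 146712
Project Alpha | HR | 162878
Project Epsilon | Sales | 121161
Project Kappa | Engineering | 132381
Project Zeta | Engineering | 186538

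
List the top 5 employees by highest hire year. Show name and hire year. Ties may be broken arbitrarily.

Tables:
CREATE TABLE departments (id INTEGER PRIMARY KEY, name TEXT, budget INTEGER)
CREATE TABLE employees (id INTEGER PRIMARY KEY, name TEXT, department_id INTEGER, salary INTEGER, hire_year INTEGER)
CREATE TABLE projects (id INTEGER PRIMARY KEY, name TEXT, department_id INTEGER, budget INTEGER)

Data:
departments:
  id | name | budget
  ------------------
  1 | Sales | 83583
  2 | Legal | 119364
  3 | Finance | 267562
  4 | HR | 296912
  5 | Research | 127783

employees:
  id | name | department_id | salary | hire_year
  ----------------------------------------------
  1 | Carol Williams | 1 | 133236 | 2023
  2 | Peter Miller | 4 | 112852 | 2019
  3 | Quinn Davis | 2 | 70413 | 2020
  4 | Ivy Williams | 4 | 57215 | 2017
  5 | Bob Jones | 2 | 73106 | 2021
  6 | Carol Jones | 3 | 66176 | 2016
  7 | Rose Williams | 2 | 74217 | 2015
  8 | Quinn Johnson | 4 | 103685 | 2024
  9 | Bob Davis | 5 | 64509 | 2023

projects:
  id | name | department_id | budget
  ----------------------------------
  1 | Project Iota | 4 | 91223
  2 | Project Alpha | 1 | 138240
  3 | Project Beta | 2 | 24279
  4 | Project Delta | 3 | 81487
SELECT name, hire_year FROM employees ORDER BY hire_year DESC LIMIT 5

Execution result:
name | hire_year
Quinn Johnson | 2024
Carol Williams | 2023
Bob Davis | 2023
Bob Jones | 2021
Quinn Davis | 2020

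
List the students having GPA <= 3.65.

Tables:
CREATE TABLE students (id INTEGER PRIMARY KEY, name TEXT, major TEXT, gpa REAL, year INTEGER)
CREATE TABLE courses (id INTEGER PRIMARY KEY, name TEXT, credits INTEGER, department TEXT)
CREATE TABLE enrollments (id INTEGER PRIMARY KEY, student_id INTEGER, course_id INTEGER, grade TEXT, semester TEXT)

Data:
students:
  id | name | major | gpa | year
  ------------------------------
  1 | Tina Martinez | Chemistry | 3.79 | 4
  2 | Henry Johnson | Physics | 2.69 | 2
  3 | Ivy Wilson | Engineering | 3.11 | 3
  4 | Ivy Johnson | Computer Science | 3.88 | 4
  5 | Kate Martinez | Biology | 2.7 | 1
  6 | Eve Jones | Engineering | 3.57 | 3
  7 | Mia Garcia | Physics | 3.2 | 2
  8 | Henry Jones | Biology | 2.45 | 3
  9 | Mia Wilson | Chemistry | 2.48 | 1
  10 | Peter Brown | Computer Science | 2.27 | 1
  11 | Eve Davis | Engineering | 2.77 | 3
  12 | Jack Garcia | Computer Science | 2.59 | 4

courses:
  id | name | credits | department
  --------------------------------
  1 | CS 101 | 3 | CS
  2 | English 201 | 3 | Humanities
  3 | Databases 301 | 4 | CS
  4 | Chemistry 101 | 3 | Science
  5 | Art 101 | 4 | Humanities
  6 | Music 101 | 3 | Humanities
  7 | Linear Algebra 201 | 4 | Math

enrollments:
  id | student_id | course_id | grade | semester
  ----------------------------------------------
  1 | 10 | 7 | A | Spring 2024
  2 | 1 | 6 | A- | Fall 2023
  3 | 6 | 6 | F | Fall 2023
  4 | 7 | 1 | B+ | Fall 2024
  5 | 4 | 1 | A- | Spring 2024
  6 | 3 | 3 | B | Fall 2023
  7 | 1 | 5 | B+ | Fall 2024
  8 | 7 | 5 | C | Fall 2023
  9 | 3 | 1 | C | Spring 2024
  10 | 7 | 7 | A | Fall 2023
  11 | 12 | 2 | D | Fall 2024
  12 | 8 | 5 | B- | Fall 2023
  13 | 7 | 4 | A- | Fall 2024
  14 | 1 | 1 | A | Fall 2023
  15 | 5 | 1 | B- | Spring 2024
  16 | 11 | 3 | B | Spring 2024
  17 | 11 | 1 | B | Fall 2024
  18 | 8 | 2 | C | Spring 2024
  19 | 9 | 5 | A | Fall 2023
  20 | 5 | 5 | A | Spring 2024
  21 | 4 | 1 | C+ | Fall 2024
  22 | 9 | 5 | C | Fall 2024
SELECT name, gpa FROM students WHERE gpa <= 3.65

Execution result:
name | gpa
Henry Johnson | 2.69
Ivy Wilson | 3.11
Kate Martinez | 2.70
Eve Jones | 3.57
Mia Garcia | 3.20
Henry Jones | 2.45
Mia Wilson | 2.48
Peter Brown | 2.27
Eve Davis | 2.77
Jack Garcia | 2.59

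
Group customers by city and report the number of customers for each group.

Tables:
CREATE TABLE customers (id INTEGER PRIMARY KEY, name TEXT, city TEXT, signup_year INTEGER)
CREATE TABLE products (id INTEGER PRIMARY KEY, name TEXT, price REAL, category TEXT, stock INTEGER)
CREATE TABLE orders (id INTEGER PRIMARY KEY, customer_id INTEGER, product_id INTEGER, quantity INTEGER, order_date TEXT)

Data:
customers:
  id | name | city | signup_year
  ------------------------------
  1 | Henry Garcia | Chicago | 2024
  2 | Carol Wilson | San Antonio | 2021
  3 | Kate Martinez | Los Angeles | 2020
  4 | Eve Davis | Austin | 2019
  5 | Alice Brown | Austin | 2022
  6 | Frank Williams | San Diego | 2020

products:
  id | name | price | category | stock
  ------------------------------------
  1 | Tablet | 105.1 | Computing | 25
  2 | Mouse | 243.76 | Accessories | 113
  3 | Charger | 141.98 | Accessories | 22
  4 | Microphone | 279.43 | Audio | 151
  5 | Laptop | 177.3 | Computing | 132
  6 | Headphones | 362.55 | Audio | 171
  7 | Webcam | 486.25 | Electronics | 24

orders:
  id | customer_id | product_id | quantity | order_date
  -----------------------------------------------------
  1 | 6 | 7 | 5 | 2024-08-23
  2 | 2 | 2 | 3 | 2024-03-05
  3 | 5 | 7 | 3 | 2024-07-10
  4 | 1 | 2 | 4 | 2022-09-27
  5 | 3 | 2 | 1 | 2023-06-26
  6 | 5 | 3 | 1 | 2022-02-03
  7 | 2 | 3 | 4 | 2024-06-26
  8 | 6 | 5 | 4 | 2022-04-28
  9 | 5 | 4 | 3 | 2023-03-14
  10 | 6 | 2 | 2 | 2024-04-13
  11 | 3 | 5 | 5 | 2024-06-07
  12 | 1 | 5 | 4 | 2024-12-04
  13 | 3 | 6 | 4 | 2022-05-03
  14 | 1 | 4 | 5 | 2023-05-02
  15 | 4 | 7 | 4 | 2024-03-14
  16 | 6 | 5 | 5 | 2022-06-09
SELECT city, COUNT(*) AS n FROM customers GROUP BY city

Execution result:
city | n
Austin | 2
Chicago | 1
Los Angeles | 1
San Antonio | 1
San Diego | 1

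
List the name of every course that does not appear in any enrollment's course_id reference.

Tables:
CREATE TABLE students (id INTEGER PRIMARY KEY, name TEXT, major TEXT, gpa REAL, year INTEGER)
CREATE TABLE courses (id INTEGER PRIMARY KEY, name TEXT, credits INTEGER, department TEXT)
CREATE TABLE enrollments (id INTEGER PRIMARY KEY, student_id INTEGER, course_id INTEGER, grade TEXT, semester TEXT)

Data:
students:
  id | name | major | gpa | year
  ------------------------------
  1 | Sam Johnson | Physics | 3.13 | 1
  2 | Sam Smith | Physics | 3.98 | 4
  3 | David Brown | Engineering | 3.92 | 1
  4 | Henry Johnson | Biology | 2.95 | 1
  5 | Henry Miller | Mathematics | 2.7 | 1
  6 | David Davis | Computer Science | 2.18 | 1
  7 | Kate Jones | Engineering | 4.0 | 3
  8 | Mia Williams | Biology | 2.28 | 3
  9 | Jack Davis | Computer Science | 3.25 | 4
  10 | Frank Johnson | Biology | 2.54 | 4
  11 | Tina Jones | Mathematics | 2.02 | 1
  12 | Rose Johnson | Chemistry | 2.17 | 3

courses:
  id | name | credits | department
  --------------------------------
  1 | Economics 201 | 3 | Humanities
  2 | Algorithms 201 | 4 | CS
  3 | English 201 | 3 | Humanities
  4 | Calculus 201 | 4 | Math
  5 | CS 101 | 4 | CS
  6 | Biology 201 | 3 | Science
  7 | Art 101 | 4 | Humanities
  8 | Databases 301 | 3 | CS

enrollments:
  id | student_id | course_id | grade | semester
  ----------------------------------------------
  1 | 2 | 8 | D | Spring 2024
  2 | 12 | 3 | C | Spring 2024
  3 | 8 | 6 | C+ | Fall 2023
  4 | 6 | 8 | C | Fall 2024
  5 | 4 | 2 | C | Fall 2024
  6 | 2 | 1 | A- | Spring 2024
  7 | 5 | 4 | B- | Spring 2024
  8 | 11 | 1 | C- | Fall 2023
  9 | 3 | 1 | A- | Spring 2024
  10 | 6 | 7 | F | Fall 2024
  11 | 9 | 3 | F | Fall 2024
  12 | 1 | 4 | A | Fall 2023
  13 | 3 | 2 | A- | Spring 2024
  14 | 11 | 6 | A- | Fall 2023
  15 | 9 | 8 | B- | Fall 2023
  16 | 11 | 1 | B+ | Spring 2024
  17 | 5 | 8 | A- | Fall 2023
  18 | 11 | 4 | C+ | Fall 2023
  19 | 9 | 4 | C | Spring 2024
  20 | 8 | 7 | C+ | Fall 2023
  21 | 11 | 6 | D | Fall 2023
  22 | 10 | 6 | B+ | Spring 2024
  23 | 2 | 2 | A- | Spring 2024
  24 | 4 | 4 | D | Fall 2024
SELECT p.name FROM courses p LEFT JOIN enrollments c ON c.course_id = p.id WHERE c.id IS NULL

Execution result:
CS 101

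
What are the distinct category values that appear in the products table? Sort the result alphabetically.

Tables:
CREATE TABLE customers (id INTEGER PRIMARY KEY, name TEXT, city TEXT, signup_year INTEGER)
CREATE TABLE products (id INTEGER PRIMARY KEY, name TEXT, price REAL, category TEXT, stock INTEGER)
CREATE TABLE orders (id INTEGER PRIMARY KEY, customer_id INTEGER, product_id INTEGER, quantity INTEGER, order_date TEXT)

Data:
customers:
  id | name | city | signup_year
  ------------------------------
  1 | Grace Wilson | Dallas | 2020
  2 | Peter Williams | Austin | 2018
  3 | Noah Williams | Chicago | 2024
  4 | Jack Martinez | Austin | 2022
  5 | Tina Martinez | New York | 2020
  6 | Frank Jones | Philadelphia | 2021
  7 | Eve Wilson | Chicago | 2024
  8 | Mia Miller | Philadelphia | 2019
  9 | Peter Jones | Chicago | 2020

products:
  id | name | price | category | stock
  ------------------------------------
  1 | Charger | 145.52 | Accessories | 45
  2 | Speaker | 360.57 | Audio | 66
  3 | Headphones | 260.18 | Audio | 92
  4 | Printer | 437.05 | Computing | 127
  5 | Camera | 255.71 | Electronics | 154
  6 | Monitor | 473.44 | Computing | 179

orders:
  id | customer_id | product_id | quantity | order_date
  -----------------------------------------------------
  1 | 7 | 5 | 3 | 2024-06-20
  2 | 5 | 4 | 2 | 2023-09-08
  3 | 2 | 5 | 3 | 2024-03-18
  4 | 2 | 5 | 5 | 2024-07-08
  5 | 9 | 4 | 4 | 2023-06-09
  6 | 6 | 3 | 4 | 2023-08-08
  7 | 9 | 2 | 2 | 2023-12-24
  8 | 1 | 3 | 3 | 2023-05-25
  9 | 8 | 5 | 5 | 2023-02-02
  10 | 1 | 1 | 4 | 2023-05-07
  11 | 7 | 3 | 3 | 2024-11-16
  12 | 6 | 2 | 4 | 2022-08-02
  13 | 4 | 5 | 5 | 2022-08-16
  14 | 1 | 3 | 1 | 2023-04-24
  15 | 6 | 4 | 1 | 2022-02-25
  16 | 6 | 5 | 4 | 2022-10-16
SELECT DISTINCT category FROM products ORDER BY category

Execution result:
category
Accessories
Audio
Computing
Electronics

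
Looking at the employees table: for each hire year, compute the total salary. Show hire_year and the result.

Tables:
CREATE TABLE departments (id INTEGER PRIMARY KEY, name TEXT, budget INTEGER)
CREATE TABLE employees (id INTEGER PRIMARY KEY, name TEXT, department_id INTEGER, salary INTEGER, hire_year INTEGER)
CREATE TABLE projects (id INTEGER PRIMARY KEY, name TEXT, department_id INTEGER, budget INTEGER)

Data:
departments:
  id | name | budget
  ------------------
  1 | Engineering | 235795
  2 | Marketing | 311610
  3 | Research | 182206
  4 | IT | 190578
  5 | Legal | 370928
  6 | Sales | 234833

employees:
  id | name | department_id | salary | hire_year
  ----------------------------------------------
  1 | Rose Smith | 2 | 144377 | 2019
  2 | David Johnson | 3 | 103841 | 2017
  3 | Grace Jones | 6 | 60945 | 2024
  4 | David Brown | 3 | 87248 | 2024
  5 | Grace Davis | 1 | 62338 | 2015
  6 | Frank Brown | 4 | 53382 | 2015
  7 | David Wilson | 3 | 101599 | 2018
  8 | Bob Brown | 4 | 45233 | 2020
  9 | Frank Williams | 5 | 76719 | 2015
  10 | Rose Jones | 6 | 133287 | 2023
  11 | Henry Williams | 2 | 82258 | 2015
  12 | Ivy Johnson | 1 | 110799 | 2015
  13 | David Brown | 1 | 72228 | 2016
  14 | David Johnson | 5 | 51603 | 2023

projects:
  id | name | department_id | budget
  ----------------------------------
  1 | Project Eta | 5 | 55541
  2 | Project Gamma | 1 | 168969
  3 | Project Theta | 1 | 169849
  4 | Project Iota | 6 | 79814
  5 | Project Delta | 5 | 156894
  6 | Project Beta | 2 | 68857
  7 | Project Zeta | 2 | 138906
SELECT hire_year, SUM(salary) AS sum_salary FROM employees GROUP BY hire_year

Execution result:
hire_year | sum_salary
2015 | 385496
2016 | 72228
2017 | 103841
2018 | 101599
2019 | 144377
2020 | 45233
2023 | 184890
2024 | 148193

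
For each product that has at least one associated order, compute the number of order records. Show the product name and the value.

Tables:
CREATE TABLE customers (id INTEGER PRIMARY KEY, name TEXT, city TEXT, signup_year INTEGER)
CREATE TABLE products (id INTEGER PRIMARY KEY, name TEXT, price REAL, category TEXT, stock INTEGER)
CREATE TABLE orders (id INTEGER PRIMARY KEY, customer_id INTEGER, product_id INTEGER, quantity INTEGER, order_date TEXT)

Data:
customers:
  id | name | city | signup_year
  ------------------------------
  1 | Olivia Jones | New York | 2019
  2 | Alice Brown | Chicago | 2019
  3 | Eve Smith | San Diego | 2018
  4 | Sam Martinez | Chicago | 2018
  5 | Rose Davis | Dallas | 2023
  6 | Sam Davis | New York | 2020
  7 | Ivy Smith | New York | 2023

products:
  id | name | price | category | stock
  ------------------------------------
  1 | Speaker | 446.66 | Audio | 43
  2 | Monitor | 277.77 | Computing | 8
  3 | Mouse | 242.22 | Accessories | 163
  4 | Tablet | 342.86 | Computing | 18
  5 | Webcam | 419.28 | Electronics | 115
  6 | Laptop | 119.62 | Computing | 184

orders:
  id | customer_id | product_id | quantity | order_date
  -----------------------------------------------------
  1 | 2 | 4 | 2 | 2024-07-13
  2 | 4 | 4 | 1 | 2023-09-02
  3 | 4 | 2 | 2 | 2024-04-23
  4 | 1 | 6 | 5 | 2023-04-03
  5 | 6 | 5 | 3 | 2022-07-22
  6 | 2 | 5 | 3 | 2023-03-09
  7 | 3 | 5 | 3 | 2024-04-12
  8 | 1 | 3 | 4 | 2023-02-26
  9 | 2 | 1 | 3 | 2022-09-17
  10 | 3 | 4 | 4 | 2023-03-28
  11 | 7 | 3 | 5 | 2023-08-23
SELECT p.name, COUNT(*) AS n FROM orders c JOIN products p ON c.product_id = p.id GROUP BY p.id, p.name

Execution result:
name | n
Speaker | 1
Monitor | 1
Mouse | 2
Tablet | 3
Webcam | 3
Laptop | 1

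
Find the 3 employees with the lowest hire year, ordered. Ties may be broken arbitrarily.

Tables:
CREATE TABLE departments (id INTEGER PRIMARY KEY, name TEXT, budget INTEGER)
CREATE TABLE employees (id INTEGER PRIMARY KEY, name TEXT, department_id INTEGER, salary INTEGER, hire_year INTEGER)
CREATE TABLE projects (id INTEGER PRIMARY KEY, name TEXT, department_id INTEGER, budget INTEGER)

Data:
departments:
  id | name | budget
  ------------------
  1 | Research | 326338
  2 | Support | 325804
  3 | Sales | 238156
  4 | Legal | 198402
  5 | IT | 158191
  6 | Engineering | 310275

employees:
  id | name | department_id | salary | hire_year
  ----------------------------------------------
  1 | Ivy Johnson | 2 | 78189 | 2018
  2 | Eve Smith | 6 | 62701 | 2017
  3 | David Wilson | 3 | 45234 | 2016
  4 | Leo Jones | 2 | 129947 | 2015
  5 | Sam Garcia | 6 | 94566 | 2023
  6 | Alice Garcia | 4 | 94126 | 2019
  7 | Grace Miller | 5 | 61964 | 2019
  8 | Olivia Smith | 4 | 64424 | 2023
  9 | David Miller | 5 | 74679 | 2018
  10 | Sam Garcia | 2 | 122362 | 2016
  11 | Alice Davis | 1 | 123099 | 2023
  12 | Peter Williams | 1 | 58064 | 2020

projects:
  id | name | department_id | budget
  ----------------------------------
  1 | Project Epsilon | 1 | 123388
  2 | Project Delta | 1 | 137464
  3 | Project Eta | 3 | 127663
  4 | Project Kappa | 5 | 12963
SELECT name, hire_year FROM employees ORDER BY hire_year ASC LIMIT 3

Execution result:
name | hire_year
Leo Jones | 2015
David Wilson | 2016
Sam Garcia | 2016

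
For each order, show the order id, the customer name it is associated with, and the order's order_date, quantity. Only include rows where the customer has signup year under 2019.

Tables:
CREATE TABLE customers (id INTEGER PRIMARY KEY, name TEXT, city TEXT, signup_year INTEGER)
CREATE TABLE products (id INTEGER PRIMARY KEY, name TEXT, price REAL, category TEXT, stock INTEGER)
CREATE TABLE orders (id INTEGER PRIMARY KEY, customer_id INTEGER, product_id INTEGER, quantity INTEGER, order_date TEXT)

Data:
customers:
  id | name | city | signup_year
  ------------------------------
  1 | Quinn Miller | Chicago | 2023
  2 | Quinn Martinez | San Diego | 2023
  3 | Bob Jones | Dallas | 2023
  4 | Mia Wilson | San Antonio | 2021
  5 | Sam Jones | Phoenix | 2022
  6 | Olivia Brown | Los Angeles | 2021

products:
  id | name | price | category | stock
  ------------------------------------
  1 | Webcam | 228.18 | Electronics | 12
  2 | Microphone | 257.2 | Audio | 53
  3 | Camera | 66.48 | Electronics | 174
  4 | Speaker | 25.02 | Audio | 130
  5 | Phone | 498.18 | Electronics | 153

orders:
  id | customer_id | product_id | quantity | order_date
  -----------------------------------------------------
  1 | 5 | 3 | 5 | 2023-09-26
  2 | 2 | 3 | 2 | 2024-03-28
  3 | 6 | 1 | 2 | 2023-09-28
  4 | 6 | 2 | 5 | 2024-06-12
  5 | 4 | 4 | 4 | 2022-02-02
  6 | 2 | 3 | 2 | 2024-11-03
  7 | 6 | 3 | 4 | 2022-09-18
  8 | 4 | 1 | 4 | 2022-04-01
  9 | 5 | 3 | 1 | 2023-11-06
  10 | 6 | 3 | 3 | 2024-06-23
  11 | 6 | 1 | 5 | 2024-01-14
SELECT c.id, p.name AS customer, c.order_date, c.quantity FROM orders c JOIN customers p ON c.customer_id = p.id WHERE p.signup_year < 2019

Execution result:
(no rows)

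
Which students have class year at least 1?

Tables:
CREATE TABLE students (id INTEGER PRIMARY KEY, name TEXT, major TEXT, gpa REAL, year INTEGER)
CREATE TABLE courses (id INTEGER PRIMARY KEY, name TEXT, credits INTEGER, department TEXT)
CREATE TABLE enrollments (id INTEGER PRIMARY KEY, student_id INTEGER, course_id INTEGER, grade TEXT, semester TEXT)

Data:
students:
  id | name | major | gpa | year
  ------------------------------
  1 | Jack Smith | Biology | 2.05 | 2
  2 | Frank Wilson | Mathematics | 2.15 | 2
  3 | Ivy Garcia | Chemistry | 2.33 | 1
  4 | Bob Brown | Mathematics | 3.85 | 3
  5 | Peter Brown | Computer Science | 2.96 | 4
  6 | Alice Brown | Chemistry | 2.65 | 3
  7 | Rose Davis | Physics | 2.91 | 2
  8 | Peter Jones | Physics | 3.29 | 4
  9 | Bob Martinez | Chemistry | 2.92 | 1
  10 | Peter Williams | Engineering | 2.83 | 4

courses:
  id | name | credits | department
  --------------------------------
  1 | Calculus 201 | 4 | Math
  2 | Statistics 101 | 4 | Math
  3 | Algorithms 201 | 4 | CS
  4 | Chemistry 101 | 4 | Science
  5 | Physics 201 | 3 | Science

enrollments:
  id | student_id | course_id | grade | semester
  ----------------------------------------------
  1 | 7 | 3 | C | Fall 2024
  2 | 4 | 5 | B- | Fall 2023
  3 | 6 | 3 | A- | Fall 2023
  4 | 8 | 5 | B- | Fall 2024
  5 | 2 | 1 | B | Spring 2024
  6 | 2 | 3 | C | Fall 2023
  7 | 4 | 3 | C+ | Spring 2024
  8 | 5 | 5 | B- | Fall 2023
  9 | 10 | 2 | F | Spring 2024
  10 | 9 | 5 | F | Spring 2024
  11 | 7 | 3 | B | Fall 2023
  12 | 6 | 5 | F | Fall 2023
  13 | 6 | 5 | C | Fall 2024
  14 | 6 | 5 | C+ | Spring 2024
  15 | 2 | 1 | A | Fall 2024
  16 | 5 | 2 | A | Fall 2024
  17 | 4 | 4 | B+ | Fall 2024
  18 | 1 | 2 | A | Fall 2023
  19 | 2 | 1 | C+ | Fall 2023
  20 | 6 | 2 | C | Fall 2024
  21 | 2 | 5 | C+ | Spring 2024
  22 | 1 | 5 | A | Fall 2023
SELECT name, year FROM students WHERE year >= 1

Execution result:
name | year
Jack Smith | 2
Frank Wilson | 2
Ivy Garcia | 1
Bob Brown | 3
Peter Brown | 4
Alice Brown | 3
Rose Davis | 2
Peter Jones | 4
Bob Martinez | 1
Peter Williams | 4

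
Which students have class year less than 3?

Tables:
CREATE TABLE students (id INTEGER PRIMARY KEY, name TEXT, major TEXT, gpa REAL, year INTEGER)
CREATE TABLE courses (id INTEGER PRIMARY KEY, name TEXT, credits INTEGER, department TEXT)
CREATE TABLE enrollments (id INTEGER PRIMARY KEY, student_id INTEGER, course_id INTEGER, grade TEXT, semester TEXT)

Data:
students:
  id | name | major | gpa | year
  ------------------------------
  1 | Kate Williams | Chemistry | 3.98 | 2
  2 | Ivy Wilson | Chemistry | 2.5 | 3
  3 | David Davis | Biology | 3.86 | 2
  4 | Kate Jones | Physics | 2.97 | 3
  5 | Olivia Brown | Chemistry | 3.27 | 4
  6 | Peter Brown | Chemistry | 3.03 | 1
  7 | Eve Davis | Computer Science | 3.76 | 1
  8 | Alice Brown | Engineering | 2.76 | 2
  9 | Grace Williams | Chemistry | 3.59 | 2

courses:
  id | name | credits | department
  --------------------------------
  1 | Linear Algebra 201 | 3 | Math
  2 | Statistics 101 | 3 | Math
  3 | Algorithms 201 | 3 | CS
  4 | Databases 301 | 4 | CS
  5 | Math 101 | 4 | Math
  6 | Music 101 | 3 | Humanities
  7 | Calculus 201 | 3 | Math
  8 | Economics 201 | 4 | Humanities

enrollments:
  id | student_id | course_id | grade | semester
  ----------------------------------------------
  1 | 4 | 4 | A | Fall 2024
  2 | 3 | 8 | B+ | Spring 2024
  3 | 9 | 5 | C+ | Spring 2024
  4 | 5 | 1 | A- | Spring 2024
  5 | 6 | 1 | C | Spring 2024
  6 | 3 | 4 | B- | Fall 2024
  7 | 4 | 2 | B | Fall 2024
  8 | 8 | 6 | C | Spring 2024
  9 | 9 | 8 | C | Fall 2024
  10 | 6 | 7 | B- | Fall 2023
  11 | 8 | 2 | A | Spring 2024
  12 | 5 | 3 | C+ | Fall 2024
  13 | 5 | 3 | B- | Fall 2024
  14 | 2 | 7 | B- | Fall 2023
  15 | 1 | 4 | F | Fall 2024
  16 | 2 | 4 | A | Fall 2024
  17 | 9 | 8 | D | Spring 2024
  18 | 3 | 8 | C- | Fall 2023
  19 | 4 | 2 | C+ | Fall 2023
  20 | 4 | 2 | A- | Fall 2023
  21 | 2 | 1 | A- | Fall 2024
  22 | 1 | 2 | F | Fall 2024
SELECT name, year FROM students WHERE year < 3

Execution result:
name | year
Kate Williams | 2
David Davis | 2
Peter Brown | 1
Eve Davis | 1
Alice Brown | 2
Grace Williams | 2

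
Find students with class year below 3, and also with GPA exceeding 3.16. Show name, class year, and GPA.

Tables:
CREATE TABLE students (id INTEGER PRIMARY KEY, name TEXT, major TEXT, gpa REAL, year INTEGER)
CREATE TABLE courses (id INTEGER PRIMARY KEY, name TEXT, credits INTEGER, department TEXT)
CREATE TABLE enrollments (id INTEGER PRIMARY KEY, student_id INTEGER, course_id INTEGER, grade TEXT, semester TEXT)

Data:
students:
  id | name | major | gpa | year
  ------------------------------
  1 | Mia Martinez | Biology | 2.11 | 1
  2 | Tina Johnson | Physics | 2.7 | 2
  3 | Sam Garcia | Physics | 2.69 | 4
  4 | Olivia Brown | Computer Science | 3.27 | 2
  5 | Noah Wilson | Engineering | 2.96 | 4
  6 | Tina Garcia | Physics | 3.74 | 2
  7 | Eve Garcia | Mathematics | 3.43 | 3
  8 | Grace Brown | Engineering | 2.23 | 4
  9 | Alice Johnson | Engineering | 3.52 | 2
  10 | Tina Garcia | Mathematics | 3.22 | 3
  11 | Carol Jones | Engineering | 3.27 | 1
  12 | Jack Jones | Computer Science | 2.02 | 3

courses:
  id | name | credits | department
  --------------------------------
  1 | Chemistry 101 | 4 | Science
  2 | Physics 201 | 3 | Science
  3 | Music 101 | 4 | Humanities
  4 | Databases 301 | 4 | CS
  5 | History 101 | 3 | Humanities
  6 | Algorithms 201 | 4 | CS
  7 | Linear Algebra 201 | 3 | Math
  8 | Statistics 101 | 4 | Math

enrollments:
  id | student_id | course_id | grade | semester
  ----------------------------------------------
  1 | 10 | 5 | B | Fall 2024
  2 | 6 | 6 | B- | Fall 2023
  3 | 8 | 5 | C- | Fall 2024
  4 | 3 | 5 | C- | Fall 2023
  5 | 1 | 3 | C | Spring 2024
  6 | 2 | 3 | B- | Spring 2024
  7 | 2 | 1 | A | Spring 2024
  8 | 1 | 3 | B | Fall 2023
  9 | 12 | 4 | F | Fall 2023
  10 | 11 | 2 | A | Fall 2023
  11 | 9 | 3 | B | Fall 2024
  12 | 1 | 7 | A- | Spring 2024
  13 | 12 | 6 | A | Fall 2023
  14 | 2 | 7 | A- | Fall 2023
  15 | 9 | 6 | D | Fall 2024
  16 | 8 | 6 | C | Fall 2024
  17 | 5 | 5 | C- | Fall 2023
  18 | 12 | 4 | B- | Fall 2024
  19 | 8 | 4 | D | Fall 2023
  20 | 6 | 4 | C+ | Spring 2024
SELECT name, year, gpa FROM students WHERE year < 3 AND gpa > 3.16

Execution result:
name | year | gpa
Olivia Brown | 2 | 3.27
Tina Garcia | 2 | 3.74
Alice Johnson | 2 | 3.52
Carol Jones | 1 | 3.27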